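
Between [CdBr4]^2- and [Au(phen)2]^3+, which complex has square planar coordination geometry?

For [CdBr4]^2-: Ligand charges: each bromide is −1. With an overall charge of −2 the cadmium centre must be in the +2 oxidation state. Cadmium is a group-12 element; Cd(II) is therefore d¹⁰. A d¹⁰ ion has no crystal-field stabilisation preference between square planar and tetrahedral, so four ligands adopt the sterically favoured tetrahedral geometry. → tetrahedral.
For [Au(phen)2]^3+: 1,10-phenanthroline is neutral; balancing the +3 overall charge requires Au(III). Gold is a group-11 element; Au(III) is therefore d⁸. A 5d d⁸ ion has a large crystal-field splitting; square planar leaves the high-energy d_{x²−y²} orbital empty and maximises CFSE. → square planar.

[Au(phen)2]^3+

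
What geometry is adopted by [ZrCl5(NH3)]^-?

octahedral

Summing ligand charges against the −1 overall charge gives an oxidation state of +4 for zirconium.
Group 4 minus oxidation state 4 gives a d⁰ configuration.
Coordination number: 6.
Six donors around a single metal centre give an octahedral coordination sphere.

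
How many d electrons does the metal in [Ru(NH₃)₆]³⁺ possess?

d⁵

Summing ligand charges against the +3 overall charge gives an oxidation state of +3 for ruthenium.
Group 8 minus oxidation state 3 gives a d⁵ configuration.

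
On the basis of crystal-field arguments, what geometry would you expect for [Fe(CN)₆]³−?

octahedral

Summing ligand charges against the −3 overall charge gives an oxidation state of +3 for iron.
Fe sits in group 8, so the d-electron count is 8 − 3 = 5.
Coordination number: 6.
Six donors around a single metal centre give an octahedral coordination sphere.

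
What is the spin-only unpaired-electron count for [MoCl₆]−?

1 unpaired electron

Each chloride is −1; balancing the −1 overall charge requires Mo(V).
Group 6 minus oxidation state 5 gives a d¹ configuration.
In an octahedral field the d¹ configuration is t₂g¹e_g⁰ (only one arrangement possible), giving 1 unpaired electron.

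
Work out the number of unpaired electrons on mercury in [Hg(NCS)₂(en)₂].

0 unpaired electrons

Summing ligand charges against the 0 overall charge gives an oxidation state of +2 for mercury.
Mercury is a group-12 element; Hg(II) is therefore d¹⁰.
Counting donor atoms: 2×isothiocyanate (monodentate) → 2 donors; 2×ethylenediamine (bidentate) → 4 donors. Coordination number = 6.
In an octahedral field the d¹⁰ configuration is t₂g⁶e_g⁴, giving 0 unpaired electrons.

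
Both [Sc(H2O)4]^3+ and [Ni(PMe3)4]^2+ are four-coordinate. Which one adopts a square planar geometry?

For [Sc(H2O)4]^3+: Summing ligand charges against the +3 overall charge gives an oxidation state of +3 for scandium. Sc sits in group 3, so the d-electron count is 3 − 3 = 0. A d⁰ ion has no crystal-field stabilisation preference between square planar and tetrahedral, so four ligands adopt the sterically favoured tetrahedral geometry. → tetrahedral.
For [Ni(PMe3)4]^2+: Trimethylphosphine is neutral; balancing the +2 overall charge requires Ni(II). Ni sits in group 10, so the d-electron count is 10 − 2 = 8. Trimethylphosphine is a strong-field ligand (high in the spectrochemical series). A 3d d⁸ ion with strong-field ligands gains enough CFSE to favour square planar over tetrahedral. → square planar.

[Ni(PMe3)4]^2+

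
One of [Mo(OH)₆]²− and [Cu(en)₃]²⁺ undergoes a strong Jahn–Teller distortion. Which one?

[Mo(OH)₆]²−: Each hydroxide is −1; balancing the −2 overall charge requires Mo(IV). Group 6 minus oxidation state 4 gives a d² configuration. The d² configuration leaves the e_g set evenly filled (or empty) — no strong Jahn–Teller driving force.
[Cu(en)₃]²⁺: Ligand charges: ethylenediamine is neutral. With an overall charge of +2 the copper centre must be in the +2 oxidation state. Cu sits in group 11, so the d-electron count is 11 − 2 = 9. The t₂g⁶e_g³ configuration has an unevenly filled e_g set; the Jahn–Teller theorem predicts a tetragonal distortion (typically axial elongation) to lift the degeneracy.

[Cu(en)₃]²⁺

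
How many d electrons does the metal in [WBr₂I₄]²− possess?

Each bromide is −1; each iodide is −1; balancing the −2 overall charge requires W(IV).
Group 6 minus oxidation state 4 gives a d² configuration.

d2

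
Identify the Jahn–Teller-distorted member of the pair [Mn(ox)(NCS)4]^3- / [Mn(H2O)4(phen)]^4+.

[Mn(ox)(NCS)4]^3-

[Mn(ox)(NCS)4]^3-: Each oxalate is −2; each isothiocyanate is −1; balancing the −3 overall charge requires Mn(III). Mn sits in group 7, so the d-electron count is 7 − 3 = 4. Isothiocyanate and oxalate are weak-field ligands for a first-row metal, so the complex is high-spin. The t₂g³e_g¹ (high-spin) configuration has an unevenly filled e_g set; the Jahn–Teller theorem predicts a tetragonal distortion (typically axial elongation) to lift the degeneracy.
[Mn(H2O)4(phen)]^4+: Summing ligand charges against the +4 overall charge gives an oxidation state of +4 for manganese. Manganese is a group-7 element; Mn(IV) is therefore d³. The d³ configuration leaves the e_g set evenly filled (or empty) — no strong Jahn–Teller driving force.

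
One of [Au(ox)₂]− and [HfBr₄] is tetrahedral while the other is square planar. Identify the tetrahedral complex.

[HfBr₄]

For [Au(ox)₂]−: Each oxalate is −2; balancing the −1 overall charge requires Au(III). Gold is a group-11 element; Au(III) is therefore d⁸. A 5d d⁸ ion has a large crystal-field splitting; square planar leaves the high-energy d_{x²−y²} orbital empty and maximises CFSE. → square planar.
For [HfBr₄]: Summing ligand charges against the 0 overall charge gives an oxidation state of +4 for hafnium. Hafnium is a group-4 element; Hf(IV) is therefore d⁰. A d⁰ ion has no crystal-field stabilisation preference between square planar and tetrahedral, so four ligands adopt the sterically favoured tetrahedral geometry. → tetrahedral.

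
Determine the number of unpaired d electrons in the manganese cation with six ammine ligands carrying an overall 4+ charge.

3

Ammonia is neutral; balancing the +4 overall charge requires Mn(IV).
Group 7 minus oxidation state 4 gives a d³ configuration.
In an octahedral field the d³ configuration is t₂g³e_g⁰ (only one arrangement possible), giving 3 unpaired electrons.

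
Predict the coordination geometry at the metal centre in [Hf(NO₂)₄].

Summing ligand charges against the 0 overall charge gives an oxidation state of +4 for hafnium.
Group 4 minus oxidation state 4 gives a d⁰ configuration.
With 4 monodentate ligands the coordination number is 4.
A d⁰ ion has no crystal-field stabilisation preference between square planar and tetrahedral, so four ligands adopt the sterically favoured tetrahedral geometry.

tetrahedral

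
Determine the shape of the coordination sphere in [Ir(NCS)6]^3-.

Summing ligand charges against the −3 overall charge gives an oxidation state of +3 for iridium.
Group 9 minus oxidation state 3 gives a d⁶ configuration.
With 6 monodentate ligands the coordination number is 6.
Six donors around a single metal centre give an octahedral coordination sphere.

octahedral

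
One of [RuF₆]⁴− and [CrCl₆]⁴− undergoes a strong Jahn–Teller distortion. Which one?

[CrCl₆]⁴−

[RuF₆]⁴−: Summing ligand charges against the −4 overall charge gives an oxidation state of +2 for ruthenium. Ruthenium is a group-8 element; Ru(II) is therefore d⁶. A 4d ion has a large Δₒ and is invariably low-spin. The d⁶ configuration leaves the e_g set evenly filled (or empty) — no strong Jahn–Teller driving force.
[CrCl₆]⁴−: Each chloride is −1; balancing the −4 overall charge requires Cr(II). Chromium is a group-6 element; Cr(II) is therefore d⁴. Chloride is a weak-field ligand for a first-row metal, so the complex is high-spin. The t₂g³e_g¹ (high-spin) configuration has an unevenly filled e_g set; the Jahn–Teller theorem predicts a tetragonal distortion (typically axial elongation) to lift the degeneracy.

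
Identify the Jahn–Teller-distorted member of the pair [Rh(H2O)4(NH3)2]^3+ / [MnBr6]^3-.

[MnBr6]^3-

[Rh(H2O)4(NH3)2]^3+: Water is neutral; ammonia is neutral; balancing the +3 overall charge requires Rh(III). Rh sits in group 9, so the d-electron count is 9 − 3 = 6. A 4d ion has a large Δₒ and is invariably low-spin. The d⁶ configuration leaves the e_g set evenly filled (or empty) — no strong Jahn–Teller driving force.
[MnBr6]^3-: Summing ligand charges against the −3 overall charge gives an oxidation state of +3 for manganese. Group 7 minus oxidation state 3 gives a d⁴ configuration. Bromide is a weak-field ligand for a first-row metal, so the complex is high-spin. The t₂g³e_g¹ (high-spin) configuration has an unevenly filled e_g set; the Jahn–Teller theorem predicts a tetragonal distortion (typically axial elongation) to lift the degeneracy.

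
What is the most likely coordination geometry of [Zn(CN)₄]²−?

tetrahedral

Ligand charges: each cyanide is −1. With an overall charge of −2 the zinc centre must be in the +2 oxidation state.
Zn sits in group 12, so the d-electron count is 12 − 2 = 10.
Coordination number: 4.
A d¹⁰ ion has no crystal-field stabilisation preference between square planar and tetrahedral, so four ligands adopt the sterically favoured tetrahedral geometry.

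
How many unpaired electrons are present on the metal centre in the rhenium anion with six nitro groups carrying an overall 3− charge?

Summing ligand charges against the −3 overall charge gives an oxidation state of +3 for rhenium.
Group 7 minus oxidation state 3 gives a d⁴ configuration.
The spin state decides the count: a 5d ion has a large Δₒ and is invariably low-spin.
An octahedral low-spin d⁴ ion is t₂g⁴e_g⁰, giving 2 unpaired electrons.

2 unpaired electrons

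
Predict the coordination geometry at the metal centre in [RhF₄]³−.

square planar

Ligand charges: each fluoride is −1. With an overall charge of −3 the rhodium centre must be in the +1 oxidation state.
Rhodium is a group-9 element; Rh(I) is therefore d⁸.
With 4 monodentate ligands the coordination number is 4.
A 4d d⁸ ion has a large crystal-field splitting; square planar leaves the high-energy d_{x²−y²} orbital empty and maximises CFSE.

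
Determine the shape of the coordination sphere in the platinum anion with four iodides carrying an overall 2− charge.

Each iodide is −1; balancing the −2 overall charge requires Pt(II).
Pt sits in group 10, so the d-electron count is 10 − 2 = 8.
Coordination number: 4.
A 5d d⁸ ion has a large crystal-field splitting; square planar leaves the high-energy d_{x²−y²} orbital empty and maximises CFSE.

square planar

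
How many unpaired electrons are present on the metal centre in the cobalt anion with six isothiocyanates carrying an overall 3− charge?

0

Summing ligand charges against the −3 overall charge gives an oxidation state of +3 for cobalt.
Cobalt is a group-9 element; Co(III) is therefore d⁶.
The spin state decides the count: Co(III) has an exceptionally large octahedral splitting and is low-spin with essentially every ligand except fluoride.
An octahedral low-spin d⁶ ion is t₂g⁶e_g⁰, giving 0 unpaired electrons.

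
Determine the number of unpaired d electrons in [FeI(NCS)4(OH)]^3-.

Ligand charges: each iodide is −1; each isothiocyanate is −1; each hydroxide is −1. With an overall charge of −3 the iron centre must be in the +3 oxidation state.
Group 8 minus oxidation state 3 gives a d⁵ configuration.
The spin state decides the count: Hydroxide, iodide, and isothiocyanate are weak-field ligands for a first-row metal, so the complex is high-spin.
An octahedral high-spin d⁵ ion is t₂g³e_g², giving 5 unpaired electrons.

5 unpaired electrons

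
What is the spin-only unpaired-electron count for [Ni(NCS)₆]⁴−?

Each isothiocyanate is −1; balancing the −4 overall charge requires Ni(II).
Ni sits in group 10, so the d-electron count is 10 − 2 = 8.
In an octahedral field the d⁸ configuration is t₂g⁶e_g² (only one arrangement possible), giving 2 unpaired electrons.

2 unpaired electrons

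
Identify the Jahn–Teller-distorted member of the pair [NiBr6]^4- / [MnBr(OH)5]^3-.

[MnBr(OH)5]^3-

[NiBr6]^4-: Summing ligand charges against the −4 overall charge gives an oxidation state of +2 for nickel. Group 10 minus oxidation state 2 gives a d⁸ configuration. The d⁸ configuration leaves the e_g set evenly filled (or empty) — no strong Jahn–Teller driving force.
[MnBr(OH)5]^3-: Each bromide is −1; each hydroxide is −1; balancing the −3 overall charge requires Mn(III). Manganese is a group-7 element; Mn(III) is therefore d⁴. Bromide and hydroxide are weak-field ligands for a first-row metal, so the complex is high-spin. The t₂g³e_g¹ (high-spin) configuration has an unevenly filled e_g set; the Jahn–Teller theorem predicts a tetragonal distortion (typically axial elongation) to lift the degeneracy.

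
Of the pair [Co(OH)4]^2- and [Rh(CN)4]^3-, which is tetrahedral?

For [Co(OH)4]^2-: Ligand charges: each hydroxide is −1. With an overall charge of −2 the cobalt centre must be in the +2 oxidation state. Cobalt is a group-9 element; Co(II) is therefore d⁷. For a high-spin 3d d⁷ ion with weak-field ligands the small Δₜ gives little square-planar CFSE advantage, so four ligands adopt the sterically favoured tetrahedral geometry. → tetrahedral.
For [Rh(CN)4]^3-: Each cyanide is −1; balancing the −3 overall charge requires Rh(I). Rh sits in group 9, so the d-electron count is 9 − 1 = 8. A 4d d⁸ ion has a large crystal-field splitting; square planar leaves the high-energy d_{x²−y²} orbital empty and maximises CFSE. → square planar.

[Co(OH)4]^2-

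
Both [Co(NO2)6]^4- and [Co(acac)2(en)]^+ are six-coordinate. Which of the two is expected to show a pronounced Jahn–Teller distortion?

[Co(NO2)6]^4-: Each nitro (N-bound nitrite) is −1; balancing the −4 overall charge requires Co(II). Co sits in group 9, so the d-electron count is 9 − 2 = 7. Nitro (N-bound nitrite) is a strong-field ligand (high in the spectrochemical series) for a first-row metal, so the complex is low-spin. The t₂g⁶e_g¹ (low-spin) configuration has an unevenly filled e_g set; the Jahn–Teller theorem predicts a tetragonal distortion (typically axial elongation) to lift the degeneracy.
[Co(acac)2(en)]^+: Ligand charges: each acetylacetonate is −1; ethylenediamine is neutral. With an overall charge of +1 the cobalt centre must be in the +3 oxidation state. Group 9 minus oxidation state 3 gives a d⁶ configuration. Co(III) has an exceptionally large octahedral splitting and is low-spin with essentially every ligand except fluoride. The d⁶ configuration leaves the e_g set evenly filled (or empty) — no strong Jahn–Teller driving force.

[Co(NO2)6]^4-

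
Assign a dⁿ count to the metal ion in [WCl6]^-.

Each chloride is −1; balancing the −1 overall charge requires W(V).
W sits in group 6, so the d-electron count is 6 − 5 = 1.

d¹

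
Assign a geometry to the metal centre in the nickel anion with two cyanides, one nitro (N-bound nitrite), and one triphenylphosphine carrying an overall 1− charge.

Summing ligand charges against the −1 overall charge gives an oxidation state of +2 for nickel.
Group 10 minus oxidation state 2 gives a d⁸ configuration.
With 4 monodentate ligands the coordination number is 4.
Cyanide, nitro (N-bound nitrite), and triphenylphosphine are strong-field ligands (high in the spectrochemical series).
A 3d d⁸ ion with strong-field ligands gains enough CFSE to favour square planar over tetrahedral.

square planar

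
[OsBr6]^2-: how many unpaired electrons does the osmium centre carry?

Ligand charges: each bromide is −1. With an overall charge of −2 the osmium centre must be in the +4 oxidation state.
Osmium is a group-8 element; Os(IV) is therefore d⁴.
The spin state decides the count: a 5d ion has a large Δₒ and is invariably low-spin.
An octahedral low-spin d⁴ ion is t₂g⁴e_g⁰, giving 2 unpaired electrons.

2 unpaired electrons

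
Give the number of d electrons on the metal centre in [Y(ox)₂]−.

Ligand charges: each oxalate is −2. With an overall charge of −1 the yttrium centre must be in the +3 oxidation state.
Yttrium is a group-3 element; Y(III) is therefore d⁰.

d0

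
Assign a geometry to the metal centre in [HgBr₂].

linear

Ligand charges: each bromide is −1. With an overall charge of 0 the mercury centre must be in the +2 oxidation state.
Hg sits in group 12, so the d-electron count is 12 − 2 = 10.
Coordination number: 2.
A d¹⁰ ion with only two ligands adopts a linear arrangement (sp hybridisation; no CFSE preference).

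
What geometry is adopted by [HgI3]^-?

Ligand charges: each iodide is −1. With an overall charge of −1 the mercury centre must be in the +2 oxidation state.
Hg sits in group 12, so the d-electron count is 12 − 2 = 10.
With 3 monodentate ligands the coordination number is 3.
Three ligands around a d¹⁰ centre minimise repulsion in a trigonal-planar arrangement.

trigonal planar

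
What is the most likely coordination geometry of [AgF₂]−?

Summing ligand charges against the −1 overall charge gives an oxidation state of +1 for silver.
Group 11 minus oxidation state 1 gives a d¹⁰ configuration.
Coordination number: 2.
A d¹⁰ ion with only two ligands adopts a linear arrangement (sp hybridisation; no CFSE preference).

linear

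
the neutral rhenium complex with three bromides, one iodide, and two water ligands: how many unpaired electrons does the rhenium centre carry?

3 unpaired electrons

Summing ligand charges against the 0 overall charge gives an oxidation state of +4 for rhenium.
Rhenium is a group-7 element; Re(IV) is therefore d³.
In an octahedral field the d³ configuration is t₂g³e_g⁰ (only one arrangement possible), giving 3 unpaired electrons.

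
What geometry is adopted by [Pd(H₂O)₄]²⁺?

Summing ligand charges against the +2 overall charge gives an oxidation state of +2 for palladium.
Pd sits in group 10, so the d-electron count is 10 − 2 = 8.
With 4 monodentate ligands the coordination number is 4.
A 4d d⁸ ion has a large crystal-field splitting; square planar leaves the high-energy d_{x²−y²} orbital empty and maximises CFSE.

square planar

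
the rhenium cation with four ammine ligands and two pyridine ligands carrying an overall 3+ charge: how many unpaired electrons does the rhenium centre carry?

2

Summing ligand charges against the +3 overall charge gives an oxidation state of +3 for rhenium.
Group 7 minus oxidation state 3 gives a d⁴ configuration.
The spin state decides the count: a 5d ion has a large Δₒ and is invariably low-spin.
An octahedral low-spin d⁴ ion is t₂g⁴e_g⁰, giving 2 unpaired electrons.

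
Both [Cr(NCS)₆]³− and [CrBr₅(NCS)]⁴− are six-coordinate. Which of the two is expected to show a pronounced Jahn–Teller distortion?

[Cr(NCS)₆]³−: Each isothiocyanate is −1; balancing the −3 overall charge requires Cr(III). Group 6 minus oxidation state 3 gives a d³ configuration. The d³ configuration leaves the e_g set evenly filled (or empty) — no strong Jahn–Teller driving force.
[CrBr₅(NCS)]⁴−: Ligand charges: each bromide is −1; each isothiocyanate is −1. With an overall charge of −4 the chromium centre must be in the +2 oxidation state. Group 6 minus oxidation state 2 gives a d⁴ configuration. Bromide and isothiocyanate are weak-field ligands for a first-row metal, so the complex is high-spin. The t₂g³e_g¹ (high-spin) configuration has an unevenly filled e_g set; the Jahn–Teller theorem predicts a tetragonal distortion (typically axial elongation) to lift the degeneracy.

[CrBr₅(NCS)]⁴−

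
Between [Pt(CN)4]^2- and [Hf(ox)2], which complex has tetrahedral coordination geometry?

[Hf(ox)2]

For [Pt(CN)4]^2-: Summing ligand charges against the −2 overall charge gives an oxidation state of +2 for platinum. Platinum is a group-10 element; Pt(II) is therefore d⁸. A 5d d⁸ ion has a large crystal-field splitting; square planar leaves the high-energy d_{x²−y²} orbital empty and maximises CFSE. → square planar.
For [Hf(ox)2]: Each oxalate is −2; balancing the 0 overall charge requires Hf(IV). Hafnium is a group-4 element; Hf(IV) is therefore d⁰. A d⁰ ion has no crystal-field stabilisation preference between square planar and tetrahedral, so four ligands adopt the sterically favoured tetrahedral geometry. → tetrahedral.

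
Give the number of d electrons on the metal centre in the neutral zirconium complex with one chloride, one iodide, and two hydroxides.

d⁰

Each chloride is −1; each iodide is −1; each hydroxide is −1; balancing the 0 overall charge requires Zr(IV).
Zirconium is a group-4 element; Zr(IV) is therefore d⁰.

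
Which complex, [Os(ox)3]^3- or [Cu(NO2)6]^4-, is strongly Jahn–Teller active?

[Os(ox)3]^3-: Ligand charges: each oxalate is −2. With an overall charge of −3 the osmium centre must be in the +3 oxidation state. Osmium is a group-8 element; Os(III) is therefore d⁵. A 5d ion has a large Δₒ and is invariably low-spin. The d⁵ configuration leaves the e_g set evenly filled (or empty) — no strong Jahn–Teller driving force.
[Cu(NO2)6]^4-: Ligand charges: each nitro (N-bound nitrite) is −1. With an overall charge of −4 the copper centre must be in the +2 oxidation state. Cu sits in group 11, so the d-electron count is 11 − 2 = 9. The t₂g⁶e_g³ configuration has an unevenly filled e_g set; the Jahn–Teller theorem predicts a tetragonal distortion (typically axial elongation) to lift the degeneracy.

[Cu(NO2)6]^4-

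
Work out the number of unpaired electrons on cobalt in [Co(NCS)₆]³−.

Each isothiocyanate is −1; balancing the −3 overall charge requires Co(III).
Group 9 minus oxidation state 3 gives a d⁶ configuration.
The spin state decides the count: Co(III) has an exceptionally large octahedral splitting and is low-spin with essentially every ligand except fluoride.
An octahedral low-spin d⁶ ion is t₂g⁶e_g⁰, giving 0 unpaired electrons.

0 unpaired electrons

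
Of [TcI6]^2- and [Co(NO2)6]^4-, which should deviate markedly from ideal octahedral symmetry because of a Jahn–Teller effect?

[TcI6]^2-: Ligand charges: each iodide is −1. With an overall charge of −2 the technetium centre must be in the +4 oxidation state. Technetium is a group-7 element; Tc(IV) is therefore d³. The d³ configuration leaves the e_g set evenly filled (or empty) — no strong Jahn–Teller driving force.
[Co(NO2)6]^4-: Summing ligand charges against the −4 overall charge gives an oxidation state of +2 for cobalt. Co sits in group 9, so the d-electron count is 9 − 2 = 7. Nitro (N-bound nitrite) is a strong-field ligand (high in the spectrochemical series) for a first-row metal, so the complex is low-spin. The t₂g⁶e_g¹ (low-spin) configuration has an unevenly filled e_g set; the Jahn–Teller theorem predicts a tetragonal distortion (typically axial elongation) to lift the degeneracy.

[Co(NO2)6]^4-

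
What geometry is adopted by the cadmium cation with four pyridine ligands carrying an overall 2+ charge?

Summing ligand charges against the +2 overall charge gives an oxidation state of +2 for cadmium.
Cd sits in group 12, so the d-electron count is 12 − 2 = 10.
With 4 monodentate ligands the coordination number is 4.
A d¹⁰ ion has no crystal-field stabilisation preference between square planar and tetrahedral, so four ligands adopt the sterically favoured tetrahedral geometry.

tetrahedral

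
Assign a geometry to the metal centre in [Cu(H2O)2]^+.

Ligand charges: water is neutral. With an overall charge of +1 the copper centre must be in the +1 oxidation state.
Copper is a group-11 element; Cu(I) is therefore d¹⁰.
With 2 monodentate ligands the coordination number is 2.
A d¹⁰ ion with only two ligands adopts a linear arrangement (sp hybridisation; no CFSE preference).

linear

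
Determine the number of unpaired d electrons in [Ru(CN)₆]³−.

1

Ligand charges: each cyanide is −1. With an overall charge of −3 the ruthenium centre must be in the +3 oxidation state.
Group 8 minus oxidation state 3 gives a d⁵ configuration.
The spin state decides the count: a 4d ion has a large Δₒ and is invariably low-spin.
An octahedral low-spin d⁵ ion is t₂g⁵e_g⁰, giving 1 unpaired electron.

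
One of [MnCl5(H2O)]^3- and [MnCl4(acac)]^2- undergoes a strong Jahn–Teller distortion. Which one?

[MnCl5(H2O)]^3-: Ligand charges: each chloride is −1; water is neutral. With an overall charge of −3 the manganese centre must be in the +2 oxidation state. Mn sits in group 7, so the d-electron count is 7 − 2 = 5. Chloride is a weak-field ligand for a first-row metal, so the complex is high-spin. The d⁵ configuration leaves the e_g set evenly filled (or empty) — no strong Jahn–Teller driving force.
[MnCl4(acac)]^2-: Each chloride is −1; each acetylacetonate is −1; balancing the −2 overall charge requires Mn(III). Mn sits in group 7, so the d-electron count is 7 − 3 = 4. Acetylacetonate and chloride are weak-field ligands for a first-row metal, so the complex is high-spin. The t₂g³e_g¹ (high-spin) configuration has an unevenly filled e_g set; the Jahn–Teller theorem predicts a tetragonal distortion (typically axial elongation) to lift the degeneracy.

[MnCl4(acac)]^2-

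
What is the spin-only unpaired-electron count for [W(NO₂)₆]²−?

2 unpaired electrons

Ligand charges: each nitro (N-bound nitrite) is −1. With an overall charge of −2 the tungsten centre must be in the +4 oxidation state.
W sits in group 6, so the d-electron count is 6 − 4 = 2.
In an octahedral field the d² configuration is t₂g²e_g⁰ (only one arrangement possible), giving 2 unpaired electrons.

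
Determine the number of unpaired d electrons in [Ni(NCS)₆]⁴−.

Summing ligand charges against the −4 overall charge gives an oxidation state of +2 for nickel.
Nickel is a group-10 element; Ni(II) is therefore d⁸.
In an octahedral field the d⁸ configuration is t₂g⁶e_g² (only one arrangement possible), giving 2 unpaired electrons.

2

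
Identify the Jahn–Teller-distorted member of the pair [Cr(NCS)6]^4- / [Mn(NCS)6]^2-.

[Cr(NCS)6]^4-: Summing ligand charges against the −4 overall charge gives an oxidation state of +2 for chromium. Chromium is a group-6 element; Cr(II) is therefore d⁴. Isothiocyanate is a weak-field ligand for a first-row metal, so the complex is high-spin. The t₂g³e_g¹ (high-spin) configuration has an unevenly filled e_g set; the Jahn–Teller theorem predicts a tetragonal distortion (typically axial elongation) to lift the degeneracy.
[Mn(NCS)6]^2-: Summing ligand charges against the −2 overall charge gives an oxidation state of +4 for manganese. Mn sits in group 7, so the d-electron count is 7 − 4 = 3. The d³ configuration leaves the e_g set evenly filled (or empty) — no strong Jahn–Teller driving force.

[Cr(NCS)6]^4-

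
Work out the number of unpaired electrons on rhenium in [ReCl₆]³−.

Summing ligand charges against the −3 overall charge gives an oxidation state of +3 for rhenium.
Re sits in group 7, so the d-electron count is 7 − 3 = 4.
The spin state decides the count: a 5d ion has a large Δₒ and is invariably low-spin.
An octahedral low-spin d⁴ ion is t₂g⁴e_g⁰, giving 2 unpaired electrons.

2 unpaired electrons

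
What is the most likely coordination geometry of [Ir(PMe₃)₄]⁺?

Trimethylphosphine is neutral; balancing the +1 overall charge requires Ir(I).
Iridium is a group-9 element; Ir(I) is therefore d⁸.
Coordination number: 4.
A 5d d⁸ ion has a large crystal-field splitting; square planar leaves the high-energy d_{x²−y²} orbital empty and maximises CFSE.

square planar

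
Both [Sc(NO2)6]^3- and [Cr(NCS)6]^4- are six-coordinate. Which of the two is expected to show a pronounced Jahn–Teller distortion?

[Cr(NCS)6]^4-

[Sc(NO2)6]^3-: Summing ligand charges against the −3 overall charge gives an oxidation state of +3 for scandium. Scandium is a group-3 element; Sc(III) is therefore d⁰. The d⁰ configuration leaves the e_g set evenly filled (or empty) — no strong Jahn–Teller driving force.
[Cr(NCS)6]^4-: Summing ligand charges against the −4 overall charge gives an oxidation state of +2 for chromium. Cr sits in group 6, so the d-electron count is 6 − 2 = 4. Isothiocyanate is a weak-field ligand for a first-row metal, so the complex is high-spin. The t₂g³e_g¹ (high-spin) configuration has an unevenly filled e_g set; the Jahn–Teller theorem predicts a tetragonal distortion (typically axial elongation) to lift the degeneracy.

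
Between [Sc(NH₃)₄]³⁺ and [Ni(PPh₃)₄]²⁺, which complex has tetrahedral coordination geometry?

[Sc(NH₃)₄]³⁺

For [Sc(NH₃)₄]³⁺: Ammonia is neutral; balancing the +3 overall charge requires Sc(III). Sc sits in group 3, so the d-electron count is 3 − 3 = 0. A d⁰ ion has no crystal-field stabilisation preference between square planar and tetrahedral, so four ligands adopt the sterically favoured tetrahedral geometry. → tetrahedral.
For [Ni(PPh₃)₄]²⁺: Summing ligand charges against the +2 overall charge gives an oxidation state of +2 for nickel. Group 10 minus oxidation state 2 gives a d⁸ configuration. Triphenylphosphine is a strong-field ligand (high in the spectrochemical series). A 3d d⁸ ion with strong-field ligands gains enough CFSE to favour square planar over tetrahedral. → square planar.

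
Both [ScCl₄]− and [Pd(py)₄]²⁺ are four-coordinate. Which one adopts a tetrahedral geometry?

[ScCl₄]−

For [ScCl₄]−: Each chloride is −1; balancing the −1 overall charge requires Sc(III). Group 3 minus oxidation state 3 gives a d⁰ configuration. A d⁰ ion has no crystal-field stabilisation preference between square planar and tetrahedral, so four ligands adopt the sterically favoured tetrahedral geometry. → tetrahedral.
For [Pd(py)₄]²⁺: Summing ligand charges against the +2 overall charge gives an oxidation state of +2 for palladium. Pd sits in group 10, so the d-electron count is 10 − 2 = 8. A 4d d⁸ ion has a large crystal-field splitting; square planar leaves the high-energy d_{x²−y²} orbital empty and maximises CFSE. → square planar.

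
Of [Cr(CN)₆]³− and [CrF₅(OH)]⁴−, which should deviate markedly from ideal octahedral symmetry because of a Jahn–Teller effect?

[Cr(CN)₆]³−: Each cyanide is −1; balancing the −3 overall charge requires Cr(III). Chromium is a group-6 element; Cr(III) is therefore d³. The d³ configuration leaves the e_g set evenly filled (or empty) — no strong Jahn–Teller driving force.
[CrF₅(OH)]⁴−: Summing ligand charges against the −4 overall charge gives an oxidation state of +2 for chromium. Group 6 minus oxidation state 2 gives a d⁴ configuration. Fluoride and hydroxide are weak-field ligands for a first-row metal, so the complex is high-spin. The t₂g³e_g¹ (high-spin) configuration has an unevenly filled e_g set; the Jahn–Teller theorem predicts a tetragonal distortion (typically axial elongation) to lift the degeneracy.

[CrF₅(OH)]⁴−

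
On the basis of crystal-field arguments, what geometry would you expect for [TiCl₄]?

Ligand charges: each chloride is −1. With an overall charge of 0 the titanium centre must be in the +4 oxidation state.
Titanium is a group-4 element; Ti(IV) is therefore d⁰.
With 4 monodentate ligands the coordination number is 4.
A d⁰ ion has no crystal-field stabilisation preference between square planar and tetrahedral, so four ligands adopt the sterically favoured tetrahedral geometry.

tetrahedral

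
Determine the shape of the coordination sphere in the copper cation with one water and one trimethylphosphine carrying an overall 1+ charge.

linear

Summing ligand charges against the +1 overall charge gives an oxidation state of +1 for copper.
Group 11 minus oxidation state 1 gives a d¹⁰ configuration.
Coordination number: 2.
A d¹⁰ ion with only two ligands adopts a linear arrangement (sp hybridisation; no CFSE preference).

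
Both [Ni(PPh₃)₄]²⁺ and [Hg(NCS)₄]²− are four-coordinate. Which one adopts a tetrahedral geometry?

[Hg(NCS)₄]²−

For [Ni(PPh₃)₄]²⁺: Summing ligand charges against the +2 overall charge gives an oxidation state of +2 for nickel. Nickel is a group-10 element; Ni(II) is therefore d⁸. Triphenylphosphine is a strong-field ligand (high in the spectrochemical series). A 3d d⁸ ion with strong-field ligands gains enough CFSE to favour square planar over tetrahedral. → square planar.
For [Hg(NCS)₄]²−: Summing ligand charges against the −2 overall charge gives an oxidation state of +2 for mercury. Hg sits in group 12, so the d-electron count is 12 − 2 = 10. A d¹⁰ ion has no crystal-field stabilisation preference between square planar and tetrahedral, so four ligands adopt the sterically favoured tetrahedral geometry. → tetrahedral.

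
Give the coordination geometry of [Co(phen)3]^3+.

octahedral

1,10-phenanthroline is neutral; balancing the +3 overall charge requires Co(III).
Co sits in group 9, so the d-electron count is 9 − 3 = 6.
Counting donor atoms: 3×1,10-phenanthroline (bidentate) → 6 donors. Coordination number = 6.
Six donors around a single metal centre give an octahedral coordination sphere.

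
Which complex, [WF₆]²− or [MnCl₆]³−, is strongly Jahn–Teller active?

[MnCl₆]³−

[WF₆]²−: Ligand charges: each fluoride is −1. With an overall charge of −2 the tungsten centre must be in the +4 oxidation state. W sits in group 6, so the d-electron count is 6 − 4 = 2. The d² configuration leaves the e_g set evenly filled (or empty) — no strong Jahn–Teller driving force.
[MnCl₆]³−: Summing ligand charges against the −3 overall charge gives an oxidation state of +3 for manganese. Manganese is a group-7 element; Mn(III) is therefore d⁴. Chloride is a weak-field ligand for a first-row metal, so the complex is high-spin. The t₂g³e_g¹ (high-spin) configuration has an unevenly filled e_g set; the Jahn–Teller theorem predicts a tetragonal distortion (typically axial elongation) to lift the degeneracy.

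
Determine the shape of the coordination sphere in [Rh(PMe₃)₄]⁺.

square planar

Trimethylphosphine is neutral; balancing the +1 overall charge requires Rh(I).
Group 9 minus oxidation state 1 gives a d⁸ configuration.
With 4 monodentate ligands the coordination number is 4.
A 4d d⁸ ion has a large crystal-field splitting; square planar leaves the high-energy d_{x²−y²} orbital empty and maximises CFSE.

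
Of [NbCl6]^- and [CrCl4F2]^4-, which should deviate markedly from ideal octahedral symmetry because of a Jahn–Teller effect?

[NbCl6]^-: Each chloride is −1; balancing the −1 overall charge requires Nb(V). Nb sits in group 5, so the d-electron count is 5 − 5 = 0. The d⁰ configuration leaves the e_g set evenly filled (or empty) — no strong Jahn–Teller driving force.
[CrCl4F2]^4-: Each chloride is −1; each fluoride is −1; balancing the −4 overall charge requires Cr(II). Chromium is a group-6 element; Cr(II) is therefore d⁴. Chloride and fluoride are weak-field ligands for a first-row metal, so the complex is high-spin. The t₂g³e_g¹ (high-spin) configuration has an unevenly filled e_g set; the Jahn–Teller theorem predicts a tetragonal distortion (typically axial elongation) to lift the degeneracy.

[CrCl4F2]^4-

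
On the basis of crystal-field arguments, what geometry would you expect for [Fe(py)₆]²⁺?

Summing ligand charges against the +2 overall charge gives an oxidation state of +2 for iron.
Fe sits in group 8, so the d-electron count is 8 − 2 = 6.
Coordination number: 6.
Six donors around a single metal centre give an octahedral coordination sphere.

octahedral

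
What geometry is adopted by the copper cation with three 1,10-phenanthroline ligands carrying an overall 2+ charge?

1,10-phenanthroline is neutral; balancing the +2 overall charge requires Cu(II).
Group 11 minus oxidation state 2 gives a d⁹ configuration.
Counting donor atoms: 3×1,10-phenanthroline (bidentate) → 6 donors. Coordination number = 6.
Six donors around a single metal centre give an octahedral coordination sphere.

octahedral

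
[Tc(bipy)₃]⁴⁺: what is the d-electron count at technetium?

d3

Summing ligand charges against the +4 overall charge gives an oxidation state of +4 for technetium.
Group 7 minus oxidation state 4 gives a d³ configuration.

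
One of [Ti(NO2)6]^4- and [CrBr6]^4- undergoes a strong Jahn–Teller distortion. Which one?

[CrBr6]^4-

[Ti(NO2)6]^4-: Summing ligand charges against the −4 overall charge gives an oxidation state of +2 for titanium. Group 4 minus oxidation state 2 gives a d² configuration. The d² configuration leaves the e_g set evenly filled (or empty) — no strong Jahn–Teller driving force.
[CrBr6]^4-: Ligand charges: each bromide is −1. With an overall charge of −4 the chromium centre must be in the +2 oxidation state. Group 6 minus oxidation state 2 gives a d⁴ configuration. Bromide is a weak-field ligand for a first-row metal, so the complex is high-spin. The t₂g³e_g¹ (high-spin) configuration has an unevenly filled e_g set; the Jahn–Teller theorem predicts a tetragonal distortion (typically axial elongation) to lift the degeneracy.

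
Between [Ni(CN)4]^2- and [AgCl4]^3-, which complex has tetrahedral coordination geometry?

[AgCl4]^3-

For [Ni(CN)4]^2-: Summing ligand charges against the −2 overall charge gives an oxidation state of +2 for nickel. Group 10 minus oxidation state 2 gives a d⁸ configuration. Cyanide is a strong-field ligand (high in the spectrochemical series). A 3d d⁸ ion with strong-field ligands gains enough CFSE to favour square planar over tetrahedral. → square planar.
For [AgCl4]^3-: Summing ligand charges against the −3 overall charge gives an oxidation state of +1 for silver. Silver is a group-11 element; Ag(I) is therefore d¹⁰. A d¹⁰ ion has no crystal-field stabilisation preference between square planar and tetrahedral, so four ligands adopt the sterically favoured tetrahedral geometry. → tetrahedral.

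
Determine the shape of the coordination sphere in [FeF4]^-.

tetrahedral

Each fluoride is −1; balancing the −1 overall charge requires Fe(III).
Iron is a group-8 element; Fe(III) is therefore d⁵.
Coordination number: 4.
Fluoride is a weak-field ligand.
A high-spin d⁵ ion has zero CFSE in either geometry, so four ligands adopt the sterically favoured tetrahedral geometry.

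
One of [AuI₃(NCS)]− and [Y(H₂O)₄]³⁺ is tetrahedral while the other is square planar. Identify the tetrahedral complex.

For [AuI₃(NCS)]−: Each iodide is −1; each isothiocyanate is −1; balancing the −1 overall charge requires Au(III). Au sits in group 11, so the d-electron count is 11 − 3 = 8. A 5d d⁸ ion has a large crystal-field splitting; square planar leaves the high-energy d_{x²−y²} orbital empty and maximises CFSE. → square planar.
For [Y(H₂O)₄]³⁺: Ligand charges: water is neutral. With an overall charge of +3 the yttrium centre must be in the +3 oxidation state. Y sits in group 3, so the d-electron count is 3 − 3 = 0. A d⁰ ion has no crystal-field stabilisation preference between square planar and tetrahedral, so four ligands adopt the sterically favoured tetrahedral geometry. → tetrahedral.

[Y(H₂O)₄]³⁺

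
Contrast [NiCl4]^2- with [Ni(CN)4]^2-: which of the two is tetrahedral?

For [NiCl4]^2-: Ligand charges: each chloride is −1. With an overall charge of −2 the nickel centre must be in the +2 oxidation state. Nickel is a group-10 element; Ni(II) is therefore d⁸. Chloride is a weak-field ligand. With weak-field ligands the CFSE gain from square planar is small, so a 3d d⁸ ion takes the sterically preferred tetrahedral geometry. → tetrahedral.
For [Ni(CN)4]^2-: Summing ligand charges against the −2 overall charge gives an oxidation state of +2 for nickel. Ni sits in group 10, so the d-electron count is 10 − 2 = 8. Cyanide is a strong-field ligand (high in the spectrochemical series). A 3d d⁸ ion with strong-field ligands gains enough CFSE to favour square planar over tetrahedral. → square planar.

[NiCl4]^2-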